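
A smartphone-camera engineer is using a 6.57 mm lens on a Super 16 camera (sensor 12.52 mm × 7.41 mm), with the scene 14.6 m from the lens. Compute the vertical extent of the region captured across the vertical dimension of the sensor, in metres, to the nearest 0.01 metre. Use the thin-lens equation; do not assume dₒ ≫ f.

16.46 m

dₒ: 14.6 m = 14600 mm.
Similar triangles through the lens centre give W/dₒ = h/dᵢ; with 1/f = 1/dₒ + 1/dᵢ this gives W = h·(dₒ − f)/f.
W = 7.41 mm × (14600 − 6.57) / 6.57 = 7.41 × 2221.2222 ≈ 16459.257 mm = 16.4593 m.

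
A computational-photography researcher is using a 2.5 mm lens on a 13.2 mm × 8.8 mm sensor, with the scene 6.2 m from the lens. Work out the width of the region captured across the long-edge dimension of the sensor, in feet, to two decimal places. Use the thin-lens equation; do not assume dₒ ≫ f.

107.36 ft

dₒ: 6.2 m = 6200 mm.
Similar triangles through the lens centre give W/dₒ = w/dᵢ; with 1/f = 1/dₒ + 1/dᵢ this gives W = w·(dₒ − f)/f.
W = 13.2 mm × (6200 − 2.5) / 2.5 = 13.2 × 2479.0000 ≈ 32722.800 mm = 32722.800/304.8 ft = 107.358 ft.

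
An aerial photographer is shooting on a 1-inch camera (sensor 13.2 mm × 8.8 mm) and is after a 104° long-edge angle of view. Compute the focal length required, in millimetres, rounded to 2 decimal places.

5.16 mm

From α = 2·arctan(w/2f) we get f = w / (2·tan(α/2)).
With w = 13.2 mm and α/2 = 52°, tan(α/2) ≈ 1.27994, so f ≈ 13.2 / 2.55988 ≈ 5.1565 mm.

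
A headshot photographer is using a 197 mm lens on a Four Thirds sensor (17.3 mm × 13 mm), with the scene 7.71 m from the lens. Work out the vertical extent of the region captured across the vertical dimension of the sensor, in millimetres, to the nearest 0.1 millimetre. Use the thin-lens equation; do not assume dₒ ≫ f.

495.8 mm

dₒ: 7.71 m = 7710 mm.
Similar triangles through the lens centre give W/dₒ = h/dᵢ; with 1/f = 1/dₒ + 1/dᵢ this gives W = h·(dₒ − f)/f.
W = 13 mm × (7710 − 197) / 197 = 13 × 38.1371 ≈ 495.782 mm.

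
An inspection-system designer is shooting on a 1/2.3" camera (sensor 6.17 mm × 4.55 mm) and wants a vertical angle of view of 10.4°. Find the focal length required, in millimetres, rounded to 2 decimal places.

25.00 mm

From α = 2·arctan(h/2f) we get f = h / (2·tan(α/2)).
With h = 4.55 mm and α/2 = 5.2°, tan(α/2) ≈ 0.09101, so f ≈ 4.55 / 0.18201 ≈ 24.9980 mm.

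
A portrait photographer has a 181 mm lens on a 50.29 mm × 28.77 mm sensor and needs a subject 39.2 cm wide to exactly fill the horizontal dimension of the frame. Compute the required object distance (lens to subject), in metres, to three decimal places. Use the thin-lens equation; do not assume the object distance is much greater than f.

1.592 m

W: 39.2 cm = 392 mm.
Magnification m = w/W = dᵢ/dₒ; combined with 1/f = 1/dₒ + 1/dᵢ this gives dₒ = f·(1 + W/w).
dₒ = 181 mm × (1 + 392/50.29) = 181 × 8.7948 ≈ 1591.857 mm = 1.59186 m.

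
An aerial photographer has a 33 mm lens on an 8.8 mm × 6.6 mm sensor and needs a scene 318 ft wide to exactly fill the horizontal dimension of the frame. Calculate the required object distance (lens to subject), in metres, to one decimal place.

363.5 m

W: 318 ft × 304.8 mm/ft = 96926.40 mm.
Magnification m = w/W = dᵢ/dₒ; combined with 1/f = 1/dₒ + 1/dᵢ this gives dₒ = f·(1 + W/w).
dₒ = 33 mm × (1 + 96926.4/8.8) = 33 × 11015.3633 ≈ 363506.988 mm = 363.507 m.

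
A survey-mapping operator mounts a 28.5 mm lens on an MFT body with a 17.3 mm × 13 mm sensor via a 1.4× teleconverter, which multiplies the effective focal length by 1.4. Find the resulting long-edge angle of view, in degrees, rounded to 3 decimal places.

Effective focal length f = 28.5 × 1.4 = 39.9 mm.
α = 2·arctan(17.3 / (2 × 39.9)) = 2·arctan(0.21679) ≈ 24.4640°.

24.464°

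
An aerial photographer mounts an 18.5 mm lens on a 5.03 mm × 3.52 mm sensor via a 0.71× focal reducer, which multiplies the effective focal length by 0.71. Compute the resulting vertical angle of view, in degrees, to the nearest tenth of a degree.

Effective focal length f = 18.5 × 0.71 = 13.135 mm.
α = 2·arctan(3.52 / (2 × 13.135)) = 2·arctan(0.13399) ≈ 15.2636°.

15.3°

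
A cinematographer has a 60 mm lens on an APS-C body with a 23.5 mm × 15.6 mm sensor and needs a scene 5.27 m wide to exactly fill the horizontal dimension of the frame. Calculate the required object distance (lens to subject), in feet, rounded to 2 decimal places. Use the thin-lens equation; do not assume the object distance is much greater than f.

44.34 ft

W: 5.27 m = 5270 mm.
Magnification m = w/W = dᵢ/dₒ; combined with 1/f = 1/dₒ + 1/dᵢ this gives dₒ = f·(1 + W/w).
dₒ = 60 mm × (1 + 5270/23.5) = 60 × 225.2553 ≈ 13515.319 mm = 13515.319/304.8 ft = 44.3416 ft.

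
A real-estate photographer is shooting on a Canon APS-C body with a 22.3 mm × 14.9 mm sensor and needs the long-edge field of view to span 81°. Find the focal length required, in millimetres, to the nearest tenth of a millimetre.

From α = 2·arctan(w/2f) we get f = w / (2·tan(α/2)).
With w = 22.3 mm and α/2 = 40.5°, tan(α/2) ≈ 0.85408, so f ≈ 22.3 / 1.70816 ≈ 13.0550 mm.

13.1 mm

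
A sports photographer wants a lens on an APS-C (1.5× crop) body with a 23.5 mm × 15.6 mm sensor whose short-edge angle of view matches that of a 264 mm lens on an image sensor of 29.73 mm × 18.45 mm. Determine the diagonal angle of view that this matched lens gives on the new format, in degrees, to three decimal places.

7.230°

Equal short-edge AOV ⇒ f₂ = f₁ · 15.6/18.45 = 264 × 0.84553 ≈ 223.2195 mm.
Sensor diagonal = √(23.5² + 15.6²) = √795.6100 ≈ 28.2066 mm.
Diagonal AOV on the new format = 2·arctan(28.2066 / (2 × 223.2195)) = 2·arctan(0.06318) ≈ 7.2304°.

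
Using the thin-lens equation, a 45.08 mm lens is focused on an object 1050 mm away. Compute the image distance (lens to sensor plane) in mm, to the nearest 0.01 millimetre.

1/dᵢ = 1/f − 1/dₒ = 1/45.08 − 1/1050 = 0.0212304 mm⁻¹.
dᵢ = 1/0.0212304 ≈ 47.1023 mm.

47.10 mm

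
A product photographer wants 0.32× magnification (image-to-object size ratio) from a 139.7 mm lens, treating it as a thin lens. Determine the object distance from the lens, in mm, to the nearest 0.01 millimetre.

576.26 mm

With m = dᵢ/dₒ and 1/f = 1/dₒ + 1/dᵢ, substituting dᵢ = m·dₒ gives 1/f = (1 + 1/m)/dₒ, hence dₒ = f·(1 + 1/m).
dₒ = 139.7 × (1 + 1/0.32) = 139.7 × 4.12500 ≈ 576.262 mm.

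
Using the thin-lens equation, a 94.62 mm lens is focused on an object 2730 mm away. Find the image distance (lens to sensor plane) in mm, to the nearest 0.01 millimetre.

1/dᵢ = 1/f − 1/dₒ = 1/94.62 − 1/2730 = 0.0102023 mm⁻¹.
dᵢ = 1/0.0102023 ≈ 98.0172 mm.

98.02 mm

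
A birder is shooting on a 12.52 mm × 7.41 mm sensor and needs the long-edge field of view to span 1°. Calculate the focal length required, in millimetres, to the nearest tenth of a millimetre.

From α = 2·arctan(w/2f) we get f = w / (2·tan(α/2)).
With w = 12.52 mm and α/2 = 0.5°, tan(α/2) ≈ 0.00873, so f ≈ 12.52 / 0.01745 ≈ 717.3249 mm.

717.3 mm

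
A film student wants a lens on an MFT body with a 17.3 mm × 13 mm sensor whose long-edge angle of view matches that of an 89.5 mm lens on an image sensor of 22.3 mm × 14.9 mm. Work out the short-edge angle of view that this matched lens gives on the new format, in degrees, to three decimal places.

10.696°

Equal long-edge AOV ⇒ f₂ = f₁ · 17.3/22.3 = 89.5 × 0.77578 ≈ 69.4327 mm.
Short-edge AOV on the new format = 2·arctan(13 / (2 × 69.4327)) = 2·arctan(0.09362) ≈ 10.6964°.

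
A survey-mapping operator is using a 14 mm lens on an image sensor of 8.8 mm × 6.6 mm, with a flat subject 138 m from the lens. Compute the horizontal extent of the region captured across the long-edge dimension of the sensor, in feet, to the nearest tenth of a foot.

284.6 ft

dₒ: 138 m = 138000 mm.
Similar triangles through the lens centre give W/dₒ = w/dᵢ; with 1/f = 1/dₒ + 1/dᵢ this gives W = w·(dₒ − f)/f.
W = 8.8 mm × (138000 − 14) / 14 = 8.8 × 9856.1429 ≈ 86734.057 mm = 86734.057/304.8 ft = 284.561 ft.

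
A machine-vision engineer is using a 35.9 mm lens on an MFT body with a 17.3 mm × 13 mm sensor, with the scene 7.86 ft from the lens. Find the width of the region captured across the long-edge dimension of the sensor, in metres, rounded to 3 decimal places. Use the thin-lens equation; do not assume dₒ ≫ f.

1.137 m

dₒ: 7.86 ft × 304.8 mm/ft = 2395.73 mm.
Similar triangles through the lens centre give W/dₒ = w/dᵢ; with 1/f = 1/dₒ + 1/dᵢ this gives W = w·(dₒ − f)/f.
W = 17.3 mm × (2395.73 − 35.9) / 35.9 = 17.3 × 65.7334 ≈ 1137.187 mm = 1.13719 m.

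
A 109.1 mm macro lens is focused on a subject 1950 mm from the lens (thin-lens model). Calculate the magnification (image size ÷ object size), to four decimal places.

0.0593×

Thin lens: 1/f = 1/dₒ + 1/dᵢ → 1/dᵢ = 1/109.1 − 1/1950 = 0.0086531 mm⁻¹, so dᵢ ≈ 115.5658 mm.
Magnification m = dᵢ/dₒ = 115.5658/1950 ≈ 0.05926.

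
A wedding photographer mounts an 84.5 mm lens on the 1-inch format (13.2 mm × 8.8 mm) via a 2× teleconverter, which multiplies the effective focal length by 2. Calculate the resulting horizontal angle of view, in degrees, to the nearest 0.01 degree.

4.47°

Effective focal length f = 84.5 × 2 = 169 mm.
α = 2·arctan(13.2 / (2 × 169)) = 2·arctan(0.03905) ≈ 4.4729°.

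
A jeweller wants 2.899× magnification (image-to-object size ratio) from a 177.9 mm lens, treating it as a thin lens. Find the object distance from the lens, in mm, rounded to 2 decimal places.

239.27 mm

With m = dᵢ/dₒ and 1/f = 1/dₒ + 1/dᵢ, substituting dᵢ = m·dₒ gives 1/f = (1 + 1/m)/dₒ, hence dₒ = f·(1 + 1/m).
dₒ = 177.9 × (1 + 1/2.899) = 177.9 × 1.34495 ≈ 239.266 mm.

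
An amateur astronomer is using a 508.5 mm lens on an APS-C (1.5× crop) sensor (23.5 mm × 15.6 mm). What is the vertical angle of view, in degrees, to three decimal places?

Angle of view α = 2·arctan(h/2f) with h = 15.6 mm and f = 508.5 mm.
h/2f = 0.01534; arctan(0.01534) ≈ 0.8788°, so α ≈ 1.7576°.

1.758°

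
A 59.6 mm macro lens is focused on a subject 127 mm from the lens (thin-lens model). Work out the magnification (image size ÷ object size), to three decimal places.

Thin lens: 1/f = 1/dₒ + 1/dᵢ → 1/dᵢ = 1/59.6 − 1/127 = 0.0089045 mm⁻¹, so dᵢ ≈ 112.3027 mm.
Magnification m = dᵢ/dₒ = 112.3027/127 ≈ 0.88427.

0.884×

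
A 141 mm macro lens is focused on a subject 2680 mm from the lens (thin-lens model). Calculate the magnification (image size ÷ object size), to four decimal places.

0.0555×

Thin lens: 1/f = 1/dₒ + 1/dᵢ → 1/dᵢ = 1/141 − 1/2680 = 0.0067191 mm⁻¹, so dᵢ ≈ 148.8302 mm.
Magnification m = dᵢ/dₒ = 148.8302/2680 ≈ 0.05553.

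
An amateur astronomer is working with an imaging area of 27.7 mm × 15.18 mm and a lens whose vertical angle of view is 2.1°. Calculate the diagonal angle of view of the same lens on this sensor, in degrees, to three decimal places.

From the vertical AOV: f = 15.18 / (2·tan(1.05°)) = 15.18 / 0.03666 ≈ 414.1203 mm.
Sensor diagonal = √(27.7² + 15.18²) = √997.7224 ≈ 31.5867 mm.
Diagonal AOV = 2·arctan(31.5867 / (2 × 414.1203)) = 2·arctan(0.03814) ≈ 4.3681°.

4.368°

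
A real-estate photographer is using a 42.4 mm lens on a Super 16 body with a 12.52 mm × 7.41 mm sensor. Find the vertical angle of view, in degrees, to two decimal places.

9.99°

Angle of view α = 2·arctan(h/2f) with h = 7.41 mm and f = 42.4 mm.
h/2f = 0.08738; arctan(0.08738) ≈ 4.9939°, so α ≈ 9.9879°.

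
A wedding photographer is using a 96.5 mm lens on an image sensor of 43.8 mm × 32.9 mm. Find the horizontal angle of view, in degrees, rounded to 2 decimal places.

25.57°

Angle of view α = 2·arctan(w/2f) with w = 43.8 mm and f = 96.5 mm.
w/2f = 0.22694; arctan(0.22694) ≈ 12.7863°, so α ≈ 25.5726°.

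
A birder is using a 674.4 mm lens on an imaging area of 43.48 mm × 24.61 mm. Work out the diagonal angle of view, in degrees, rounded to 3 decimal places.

4.243°

Sensor diagonal = √(43.48² + 24.61²) = √2496.1625 ≈ 49.9616 mm.
Angle of view α = 2·arctan(d/2f) with d = 49.9616 mm and f = 674.4 mm.
d/2f = 0.03704; arctan(0.03704) ≈ 2.1214°, so α ≈ 4.2427°.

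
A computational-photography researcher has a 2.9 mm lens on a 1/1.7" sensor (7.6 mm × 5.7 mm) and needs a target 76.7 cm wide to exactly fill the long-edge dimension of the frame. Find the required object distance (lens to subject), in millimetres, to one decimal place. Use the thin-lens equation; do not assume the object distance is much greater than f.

295.6 mm

W: 76.7 cm = 767 mm.
Magnification m = w/W = dᵢ/dₒ; combined with 1/f = 1/dₒ + 1/dᵢ this gives dₒ = f·(1 + W/w).
dₒ = 2.9 mm × (1 + 767/7.6) = 2.9 × 101.9211 ≈ 295.571 mm.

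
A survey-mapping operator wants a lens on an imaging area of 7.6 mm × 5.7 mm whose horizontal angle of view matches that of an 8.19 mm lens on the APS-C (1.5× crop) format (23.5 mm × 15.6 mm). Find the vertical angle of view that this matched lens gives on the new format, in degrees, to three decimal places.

94.194°

Equal horizontal AOV ⇒ f₂ = f₁ · 7.6/23.5 = 8.19 × 0.32340 ≈ 2.6487 mm.
Vertical AOV on the new format = 2·arctan(5.7 / (2 × 2.6487)) = 2·arctan(1.07601) ≈ 94.1936°.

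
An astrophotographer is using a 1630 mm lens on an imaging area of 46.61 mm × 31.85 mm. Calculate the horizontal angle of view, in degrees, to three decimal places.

1.638°

Angle of view α = 2·arctan(w/2f) with w = 46.61 mm and f = 1630 mm.
w/2f = 0.01430; arctan(0.01430) ≈ 0.8191°, so α ≈ 1.6383°.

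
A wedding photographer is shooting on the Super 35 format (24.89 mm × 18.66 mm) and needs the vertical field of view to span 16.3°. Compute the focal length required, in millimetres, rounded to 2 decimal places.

65.15 mm

From α = 2·arctan(h/2f) we get f = h / (2·tan(α/2)).
With h = 18.66 mm and α/2 = 8.15°, tan(α/2) ≈ 0.14321, so f ≈ 18.66 / 0.28642 ≈ 65.1484 mm.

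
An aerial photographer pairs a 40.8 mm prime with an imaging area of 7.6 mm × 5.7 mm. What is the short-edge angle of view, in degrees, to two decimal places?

7.99°

Angle of view α = 2·arctan(h/2f) with h = 5.7 mm and f = 40.8 mm.
h/2f = 0.06985; arctan(0.06985) ≈ 3.9958°, so α ≈ 7.9916°.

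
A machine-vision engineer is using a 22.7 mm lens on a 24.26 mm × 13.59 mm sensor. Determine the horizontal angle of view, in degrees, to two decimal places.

56.24°

Angle of view α = 2·arctan(w/2f) with w = 24.26 mm and f = 22.7 mm.
w/2f = 0.53436; arctan(0.53436) ≈ 28.1183°, so α ≈ 56.2366°.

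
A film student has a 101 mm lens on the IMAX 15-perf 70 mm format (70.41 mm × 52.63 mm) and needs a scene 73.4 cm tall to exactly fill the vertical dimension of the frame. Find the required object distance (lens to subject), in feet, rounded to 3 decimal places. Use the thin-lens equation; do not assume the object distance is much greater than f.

4.953 ft

W: 73.4 cm = 734 mm.
Magnification m = h/W = dᵢ/dₒ; combined with 1/f = 1/dₒ + 1/dᵢ this gives dₒ = f·(1 + W/h).
dₒ = 101 mm × (1 + 734/52.63) = 101 × 14.9464 ≈ 1509.588 mm = 1509.588/304.8 ft = 4.95272 ft.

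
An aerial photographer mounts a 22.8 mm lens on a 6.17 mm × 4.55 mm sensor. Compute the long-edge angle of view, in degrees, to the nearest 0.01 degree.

Angle of view α = 2·arctan(w/2f) with w = 6.17 mm and f = 22.8 mm.
w/2f = 0.13531; arctan(0.13531) ≈ 7.7057°, so α ≈ 15.4114°.

15.41°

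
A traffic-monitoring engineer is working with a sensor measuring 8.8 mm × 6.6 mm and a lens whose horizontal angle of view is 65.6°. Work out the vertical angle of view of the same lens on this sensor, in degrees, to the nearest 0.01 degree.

From the horizontal AOV: f = 8.8 / (2·tan(32.8°)) = 8.8 / 1.28891 ≈ 6.8275 mm.
Vertical AOV = 2·arctan(6.6 / (2 × 6.8275)) = 2·arctan(0.48334) ≈ 51.5929°.

51.59°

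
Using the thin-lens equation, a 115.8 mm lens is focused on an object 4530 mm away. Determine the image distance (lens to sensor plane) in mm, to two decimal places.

118.84 mm

1/dᵢ = 1/f − 1/dₒ = 1/115.8 − 1/4530 = 0.0084148 mm⁻¹.
dᵢ = 1/0.0084148 ≈ 118.8378 mm.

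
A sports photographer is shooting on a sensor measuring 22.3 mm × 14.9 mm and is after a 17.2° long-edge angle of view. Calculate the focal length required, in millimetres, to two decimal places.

From α = 2·arctan(w/2f) we get f = w / (2·tan(α/2)).
With w = 22.3 mm and α/2 = 8.6°, tan(α/2) ≈ 0.15124, so f ≈ 22.3 / 0.30247 ≈ 73.7259 mm.

73.73 mm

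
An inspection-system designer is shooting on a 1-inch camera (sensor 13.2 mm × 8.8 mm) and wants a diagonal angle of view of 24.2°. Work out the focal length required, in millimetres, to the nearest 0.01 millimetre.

37.00 mm

Sensor diagonal = √(13.2² + 8.8²) = √251.6800 ≈ 15.8644 mm.
From α = 2·arctan(d/2f) we get f = d / (2·tan(α/2)).
With d = 15.8644 mm and α/2 = 12.1°, tan(α/2) ≈ 0.21438, so f ≈ 15.8644 / 0.42876 ≈ 37.0005 mm.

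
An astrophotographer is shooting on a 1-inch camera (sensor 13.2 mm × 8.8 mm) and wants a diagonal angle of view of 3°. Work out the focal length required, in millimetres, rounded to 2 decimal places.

Sensor diagonal = √(13.2² + 8.8²) = √251.6800 ≈ 15.8644 mm.
From α = 2·arctan(d/2f) we get f = d / (2·tan(α/2)).
With d = 15.8644 mm and α/2 = 1.5°, tan(α/2) ≈ 0.02619, so f ≈ 15.8644 / 0.05237 ≈ 302.9190 mm.

302.92 mm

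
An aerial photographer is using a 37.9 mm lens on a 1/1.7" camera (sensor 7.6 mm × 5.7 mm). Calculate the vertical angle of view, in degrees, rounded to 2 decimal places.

Angle of view α = 2·arctan(h/2f) with h = 5.7 mm and f = 37.9 mm.
h/2f = 0.07520; arctan(0.07520) ≈ 4.3004°, so α ≈ 8.6009°.

8.60°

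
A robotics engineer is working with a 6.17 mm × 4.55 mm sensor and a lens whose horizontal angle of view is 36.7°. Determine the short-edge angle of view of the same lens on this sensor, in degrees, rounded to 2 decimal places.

27.49°

From the horizontal AOV: f = 6.17 / (2·tan(18.35°)) = 6.17 / 0.66337 ≈ 9.3009 mm.
Short-edge AOV = 2·arctan(4.55 / (2 × 9.3009)) = 2·arctan(0.24460) ≈ 27.4892°.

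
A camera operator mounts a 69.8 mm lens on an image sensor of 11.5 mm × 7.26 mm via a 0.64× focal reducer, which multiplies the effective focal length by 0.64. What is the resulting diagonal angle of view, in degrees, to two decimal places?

17.31°

Effective focal length f = 69.8 × 0.64 = 44.672 mm.
Sensor diagonal = √(11.5² + 7.26²) = √184.9576 ≈ 13.5999 mm.
α = 2·arctan(13.600 / (2 × 44.672)) = 2·arctan(0.15222) ≈ 17.3102°.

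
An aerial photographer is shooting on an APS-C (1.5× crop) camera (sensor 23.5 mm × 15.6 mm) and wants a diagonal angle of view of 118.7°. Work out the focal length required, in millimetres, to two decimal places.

Sensor diagonal = √(23.5² + 15.6²) = √795.6100 ≈ 28.2066 mm.
From α = 2·arctan(d/2f) we get f = d / (2·tan(α/2)).
With d = 28.2066 mm and α/2 = 59.35°, tan(α/2) ≈ 1.68754, so f ≈ 28.2066 / 3.37509 ≈ 8.3573 mm.

8.36 mm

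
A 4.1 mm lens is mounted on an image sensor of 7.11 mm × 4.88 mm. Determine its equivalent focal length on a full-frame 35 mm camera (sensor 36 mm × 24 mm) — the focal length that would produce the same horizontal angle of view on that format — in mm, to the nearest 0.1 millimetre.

20.8 mm

Equal angle of view means equal width/f ratio, so f₂ = f₁ · (width₂/width₁) = 4.1 × 36/7.11.
f₂ = 4.1 × 5.06329 ≈ 20.759 mm.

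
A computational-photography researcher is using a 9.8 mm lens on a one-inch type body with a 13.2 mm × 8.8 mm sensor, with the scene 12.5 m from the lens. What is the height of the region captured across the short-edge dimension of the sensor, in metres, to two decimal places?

11.22 m

dₒ: 12.5 m = 12500 mm.
Similar triangles through the lens centre give W/dₒ = h/dᵢ; with 1/f = 1/dₒ + 1/dᵢ this gives W = h·(dₒ − f)/f.
W = 8.8 mm × (12500 − 9.8) / 9.8 = 8.8 × 1274.5102 ≈ 11215.690 mm = 11.2157 m.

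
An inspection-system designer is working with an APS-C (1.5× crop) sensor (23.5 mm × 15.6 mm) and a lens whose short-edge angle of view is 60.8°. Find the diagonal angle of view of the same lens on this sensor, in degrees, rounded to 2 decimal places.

93.38°

From the short-edge AOV: f = 15.6 / (2·tan(30.4°)) = 15.6 / 1.17339 ≈ 13.2948 mm.
Sensor diagonal = √(23.5² + 15.6²) = √795.6100 ≈ 28.2066 mm.
Diagonal AOV = 2·arctan(28.2066 / (2 × 13.2948)) = 2·arctan(1.06081) ≈ 93.3806°.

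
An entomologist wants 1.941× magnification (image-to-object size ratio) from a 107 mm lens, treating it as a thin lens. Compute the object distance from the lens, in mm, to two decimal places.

With m = dᵢ/dₒ and 1/f = 1/dₒ + 1/dᵢ, substituting dᵢ = m·dₒ gives 1/f = (1 + 1/m)/dₒ, hence dₒ = f·(1 + 1/m).
dₒ = 107 × (1 + 1/1.941) = 107 × 1.51520 ≈ 162.126 mm.

162.13 mm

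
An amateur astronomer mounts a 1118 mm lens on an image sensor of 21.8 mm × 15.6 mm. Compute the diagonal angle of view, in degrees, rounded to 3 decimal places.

1.374°

Sensor diagonal = √(21.8² + 15.6²) = √718.6000 ≈ 26.8067 mm.
Angle of view α = 2·arctan(d/2f) with d = 26.8067 mm and f = 1118 mm.
d/2f = 0.01199; arctan(0.01199) ≈ 0.6869°, so α ≈ 1.3737°.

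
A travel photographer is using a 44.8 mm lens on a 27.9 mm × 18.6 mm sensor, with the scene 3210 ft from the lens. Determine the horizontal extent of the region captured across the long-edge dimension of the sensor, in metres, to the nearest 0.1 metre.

dₒ: 3210 ft × 304.8 mm/ft = 978407.97 mm.
Similar triangles through the lens centre give W/dₒ = w/dᵢ; with 1/f = 1/dₒ + 1/dᵢ this gives W = w·(dₒ − f)/f.
W = 27.9 mm × (978408 − 44.8) / 44.8 = 27.9 × 21838.4636 ≈ 609293.134 mm = 609.293 m.

609.3 m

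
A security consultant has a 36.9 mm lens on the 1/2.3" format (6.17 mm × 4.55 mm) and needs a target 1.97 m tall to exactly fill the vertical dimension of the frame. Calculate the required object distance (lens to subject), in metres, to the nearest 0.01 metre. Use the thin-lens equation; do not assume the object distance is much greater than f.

W: 1.97 m = 1970 mm.
Magnification m = h/W = dᵢ/dₒ; combined with 1/f = 1/dₒ + 1/dᵢ this gives dₒ = f·(1 + W/h).
dₒ = 36.9 mm × (1 + 1970/4.55) = 36.9 × 433.9670 ≈ 16013.384 mm = 16.0134 m.

16.01 m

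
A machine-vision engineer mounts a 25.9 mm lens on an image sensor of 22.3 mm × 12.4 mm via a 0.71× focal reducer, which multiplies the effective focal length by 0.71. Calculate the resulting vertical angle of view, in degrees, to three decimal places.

Effective focal length f = 25.9 × 0.71 = 18.389 mm.
α = 2·arctan(12.4 / (2 × 18.389)) = 2·arctan(0.33716) ≈ 37.2639°.

37.264°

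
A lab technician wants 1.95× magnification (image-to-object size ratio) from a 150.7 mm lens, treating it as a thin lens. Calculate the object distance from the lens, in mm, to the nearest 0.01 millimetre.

227.98 mm

With m = dᵢ/dₒ and 1/f = 1/dₒ + 1/dᵢ, substituting dᵢ = m·dₒ gives 1/f = (1 + 1/m)/dₒ, hence dₒ = f·(1 + 1/m).
dₒ = 150.7 × (1 + 1/1.95) = 150.7 × 1.51282 ≈ 227.982 mm.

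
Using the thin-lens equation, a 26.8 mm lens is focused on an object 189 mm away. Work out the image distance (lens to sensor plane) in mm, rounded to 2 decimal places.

31.23 mm

1/dᵢ = 1/f − 1/dₒ = 1/26.8 − 1/189 = 0.0320224 mm⁻¹.
dᵢ = 1/0.0320224 ≈ 31.2281 mm.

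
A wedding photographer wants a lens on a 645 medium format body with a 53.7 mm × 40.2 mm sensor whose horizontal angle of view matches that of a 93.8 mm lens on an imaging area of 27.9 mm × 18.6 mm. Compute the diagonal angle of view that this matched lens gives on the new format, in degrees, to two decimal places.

Equal horizontal AOV ⇒ f₂ = f₁ · 53.7/27.9 = 93.8 × 1.92473 ≈ 180.5398 mm.
Sensor diagonal = √(53.7² + 40.2²) = √4499.7300 ≈ 67.0800 mm.
Diagonal AOV on the new format = 2·arctan(67.0800 / (2 × 180.5398)) = 2·arctan(0.18578) ≈ 21.0484°.

21.05°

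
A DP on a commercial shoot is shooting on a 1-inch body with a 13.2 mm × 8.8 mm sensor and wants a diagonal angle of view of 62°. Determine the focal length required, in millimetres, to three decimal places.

13.201 mm

Sensor diagonal = √(13.2² + 8.8²) = √251.6800 ≈ 15.8644 mm.
From α = 2·arctan(d/2f) we get f = d / (2·tan(α/2)).
With d = 15.8644 mm and α/2 = 31°, tan(α/2) ≈ 0.60086, so f ≈ 15.8644 / 1.20172 ≈ 13.2014 mm.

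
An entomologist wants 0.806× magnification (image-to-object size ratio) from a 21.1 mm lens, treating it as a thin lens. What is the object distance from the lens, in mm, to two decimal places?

With m = dᵢ/dₒ and 1/f = 1/dₒ + 1/dᵢ, substituting dᵢ = m·dₒ gives 1/f = (1 + 1/m)/dₒ, hence dₒ = f·(1 + 1/m).
dₒ = 21.1 × (1 + 1/0.806) = 21.1 × 2.24069 ≈ 47.279 mm.

47.28 mm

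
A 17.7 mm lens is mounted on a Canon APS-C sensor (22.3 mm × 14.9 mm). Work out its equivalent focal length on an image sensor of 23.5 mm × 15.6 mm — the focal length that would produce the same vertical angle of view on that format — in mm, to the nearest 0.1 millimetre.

18.5 mm

Equal angle of view means equal height/f ratio, so f₂ = f₁ · (height₂/height₁) = 17.7 × 15.6/14.9.
f₂ = 17.7 × 1.04698 ≈ 18.532 mm.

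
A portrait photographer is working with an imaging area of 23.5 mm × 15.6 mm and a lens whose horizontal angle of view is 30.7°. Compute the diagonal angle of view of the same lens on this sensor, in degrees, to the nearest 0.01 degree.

From the horizontal AOV: f = 23.5 / (2·tan(15.35°)) = 23.5 / 0.54901 ≈ 42.8040 mm.
Sensor diagonal = √(23.5² + 15.6²) = √795.6100 ≈ 28.2066 mm.
Diagonal AOV = 2·arctan(28.2066 / (2 × 42.8040)) = 2·arctan(0.32949) ≈ 36.4726°.

36.47°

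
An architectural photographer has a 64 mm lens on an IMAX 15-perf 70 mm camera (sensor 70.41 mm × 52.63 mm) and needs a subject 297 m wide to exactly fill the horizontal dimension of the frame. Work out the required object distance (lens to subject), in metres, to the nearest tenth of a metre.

W: 297 m = 297000 mm.
Magnification m = w/W = dᵢ/dₒ; combined with 1/f = 1/dₒ + 1/dᵢ this gives dₒ = f·(1 + W/w).
dₒ = 64 mm × (1 + 297000/70.41) = 64 × 4219.1508 ≈ 270025.653 mm = 270.026 m.

270.0 m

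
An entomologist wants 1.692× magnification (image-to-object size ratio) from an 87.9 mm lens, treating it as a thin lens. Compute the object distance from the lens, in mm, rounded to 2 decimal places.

139.85 mm

With m = dᵢ/dₒ and 1/f = 1/dₒ + 1/dᵢ, substituting dᵢ = m·dₒ gives 1/f = (1 + 1/m)/dₒ, hence dₒ = f·(1 + 1/m).
dₒ = 87.9 × (1 + 1/1.692) = 87.9 × 1.59102 ≈ 139.850 mm.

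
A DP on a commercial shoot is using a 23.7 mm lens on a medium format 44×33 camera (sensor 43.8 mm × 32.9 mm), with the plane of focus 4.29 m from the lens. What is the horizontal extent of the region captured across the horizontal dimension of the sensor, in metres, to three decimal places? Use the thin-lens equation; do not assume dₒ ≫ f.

7.885 m

dₒ: 4.29 m = 4290 mm.
Similar triangles through the lens centre give W/dₒ = w/dᵢ; with 1/f = 1/dₒ + 1/dᵢ this gives W = w·(dₒ − f)/f.
W = 43.8 mm × (4290 − 23.7) / 23.7 = 43.8 × 180.0127 ≈ 7884.554 mm = 7.88455 m.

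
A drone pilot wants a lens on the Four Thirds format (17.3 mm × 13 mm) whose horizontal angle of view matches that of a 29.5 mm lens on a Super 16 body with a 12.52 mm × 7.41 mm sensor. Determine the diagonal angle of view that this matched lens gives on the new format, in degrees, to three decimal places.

29.731°

Equal horizontal AOV ⇒ f₂ = f₁ · 17.3/12.52 = 29.5 × 1.38179 ≈ 40.7628 mm.
Sensor diagonal = √(17.3² + 13²) = √468.2900 ≈ 21.6400 mm.
Diagonal AOV on the new format = 2·arctan(21.6400 / (2 × 40.7628)) = 2·arctan(0.26544) ≈ 29.7314°.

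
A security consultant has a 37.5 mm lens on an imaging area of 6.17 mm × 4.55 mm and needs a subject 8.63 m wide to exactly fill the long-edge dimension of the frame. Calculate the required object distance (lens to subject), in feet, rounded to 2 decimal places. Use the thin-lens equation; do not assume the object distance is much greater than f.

172.21 ft

W: 8.63 m = 8630 mm.
Magnification m = w/W = dᵢ/dₒ; combined with 1/f = 1/dₒ + 1/dᵢ this gives dₒ = f·(1 + W/w).
dₒ = 37.5 mm × (1 + 8630/6.17) = 37.5 × 1399.7034 ≈ 52488.878 mm = 52488.878/304.8 ft = 172.208 ft.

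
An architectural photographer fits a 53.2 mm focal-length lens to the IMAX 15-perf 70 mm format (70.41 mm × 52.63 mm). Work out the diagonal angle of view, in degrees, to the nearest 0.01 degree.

Sensor diagonal = √(70.41² + 52.63²) = √7727.4850 ≈ 87.9061 mm.
Angle of view α = 2·arctan(d/2f) with d = 87.9061 mm and f = 53.2 mm.
d/2f = 0.82619; arctan(0.82619) ≈ 39.5630°, so α ≈ 79.1260°.

79.13°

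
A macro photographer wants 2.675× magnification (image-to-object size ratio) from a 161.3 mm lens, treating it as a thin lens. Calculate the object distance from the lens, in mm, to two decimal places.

221.60 mm

With m = dᵢ/dₒ and 1/f = 1/dₒ + 1/dᵢ, substituting dᵢ = m·dₒ gives 1/f = (1 + 1/m)/dₒ, hence dₒ = f·(1 + 1/m).
dₒ = 161.3 × (1 + 1/2.675) = 161.3 × 1.37383 ≈ 221.599 mm.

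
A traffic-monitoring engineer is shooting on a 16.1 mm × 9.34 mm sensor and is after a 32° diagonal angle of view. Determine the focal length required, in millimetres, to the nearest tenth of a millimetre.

Sensor diagonal = √(16.1² + 9.34²) = √346.4456 ≈ 18.6130 mm.
From α = 2·arctan(d/2f) we get f = d / (2·tan(α/2)).
With d = 18.6130 mm and α/2 = 16°, tan(α/2) ≈ 0.28675, so f ≈ 18.6130 / 0.57349 ≈ 32.4557 mm.

32.5 mm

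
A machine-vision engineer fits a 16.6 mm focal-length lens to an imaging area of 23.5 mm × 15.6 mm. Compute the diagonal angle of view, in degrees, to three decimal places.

80.702°

Sensor diagonal = √(23.5² + 15.6²) = √795.6100 ≈ 28.2066 mm.
Angle of view α = 2·arctan(d/2f) with d = 28.2066 mm and f = 16.6 mm.
d/2f = 0.84960; arctan(0.84960) ≈ 40.3511°, so α ≈ 80.7021°.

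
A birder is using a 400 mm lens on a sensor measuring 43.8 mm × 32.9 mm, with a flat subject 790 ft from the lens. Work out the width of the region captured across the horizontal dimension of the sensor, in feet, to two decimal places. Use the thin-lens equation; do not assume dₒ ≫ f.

dₒ: 790 ft × 304.8 mm/ft = 240791.99 mm.
Similar triangles through the lens centre give W/dₒ = w/dᵢ; with 1/f = 1/dₒ + 1/dᵢ this gives W = w·(dₒ − f)/f.
W = 43.8 mm × (240792 − 400) / 400 = 43.8 × 600.9800 ≈ 26322.923 mm = 26322.923/304.8 ft = 86.3613 ft.

86.36 ft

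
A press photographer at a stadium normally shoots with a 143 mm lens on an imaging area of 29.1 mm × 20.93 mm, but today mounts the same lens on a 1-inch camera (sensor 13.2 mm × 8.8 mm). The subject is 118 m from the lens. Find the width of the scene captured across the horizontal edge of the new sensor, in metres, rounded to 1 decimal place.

10.9 m

The focal length stays 143 mm; the relevant sensor dimension is now w = 13.2 mm. Object distance dₒ = 118 m = 118000 mm.
Thin-lens field width W = w·(dₒ − f)/f = 13.2 × (118000 − 143)/143 ≈ 10879.108 mm = 10.8791 m.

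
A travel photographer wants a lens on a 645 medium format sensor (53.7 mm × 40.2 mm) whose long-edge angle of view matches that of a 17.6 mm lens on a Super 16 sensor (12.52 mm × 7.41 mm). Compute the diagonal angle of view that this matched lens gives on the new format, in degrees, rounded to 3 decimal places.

47.912°

Equal long-edge AOV ⇒ f₂ = f₁ · 53.7/12.52 = 17.6 × 4.28914 ≈ 75.4888 mm.
Sensor diagonal = √(53.7² + 40.2²) = √4499.7300 ≈ 67.0800 mm.
Diagonal AOV on the new format = 2·arctan(67.0800 / (2 × 75.4888)) = 2·arctan(0.44430) ≈ 47.9116°.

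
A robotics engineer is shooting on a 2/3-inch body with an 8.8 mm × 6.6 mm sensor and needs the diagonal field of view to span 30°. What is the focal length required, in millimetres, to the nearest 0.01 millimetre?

20.53 mm

Sensor diagonal = √(8.8² + 6.6²) = √121.0000 ≈ 11.0000 mm.
From α = 2·arctan(d/2f) we get f = d / (2·tan(α/2)).
With d = 11.0000 mm and α/2 = 15°, tan(α/2) ≈ 0.26795, so f ≈ 11.0000 / 0.53590 ≈ 20.5263 mm.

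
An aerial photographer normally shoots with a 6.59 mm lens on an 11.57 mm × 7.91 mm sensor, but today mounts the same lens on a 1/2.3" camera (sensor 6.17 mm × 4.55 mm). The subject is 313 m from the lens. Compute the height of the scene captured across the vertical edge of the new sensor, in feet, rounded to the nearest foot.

The focal length stays 6.59 mm; the relevant sensor dimension is now h = 4.55 mm. Object distance dₒ = 313 m = 313000 mm.
Thin-lens field height W = h·(dₒ − f)/f = 4.55 × (313000 − 6.59)/6.59 ≈ 216103.189 mm = 216103.189/304.8 ft = 709 ft.

709 ft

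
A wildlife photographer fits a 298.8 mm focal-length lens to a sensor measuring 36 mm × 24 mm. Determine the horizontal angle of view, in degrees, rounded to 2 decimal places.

6.89°

Angle of view α = 2·arctan(w/2f) with w = 36 mm and f = 298.8 mm.
w/2f = 0.06024; arctan(0.06024) ≈ 3.4474°, so α ≈ 6.8948°.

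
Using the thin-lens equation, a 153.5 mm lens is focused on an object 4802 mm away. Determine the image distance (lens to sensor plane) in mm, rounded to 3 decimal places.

158.569 mm

1/dᵢ = 1/f − 1/dₒ = 1/153.5 − 1/4802 = 0.0063064 mm⁻¹.
dᵢ = 1/0.0063064 ≈ 158.5688 mm.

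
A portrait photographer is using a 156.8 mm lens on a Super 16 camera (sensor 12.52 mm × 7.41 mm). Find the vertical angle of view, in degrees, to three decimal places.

2.707°

Angle of view α = 2·arctan(h/2f) with h = 7.41 mm and f = 156.8 mm.
h/2f = 0.02363; arctan(0.02363) ≈ 1.3536°, so α ≈ 2.7072°.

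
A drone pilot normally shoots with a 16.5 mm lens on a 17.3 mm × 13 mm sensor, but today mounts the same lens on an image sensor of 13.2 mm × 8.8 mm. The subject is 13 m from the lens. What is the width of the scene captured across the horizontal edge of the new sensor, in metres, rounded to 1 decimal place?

The focal length stays 16.5 mm; the relevant sensor dimension is now w = 13.2 mm. Object distance dₒ = 13 m = 13000 mm.
Thin-lens field width W = w·(dₒ − f)/f = 13.2 × (13000 − 16.5)/16.5 ≈ 10386.800 mm = 10.3868 m.

10.4 m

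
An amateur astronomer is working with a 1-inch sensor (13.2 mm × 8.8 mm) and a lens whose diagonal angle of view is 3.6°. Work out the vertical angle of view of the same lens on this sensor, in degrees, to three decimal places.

1.997°

Sensor diagonal = √(13.2² + 8.8²) = √251.6800 ≈ 15.8644 mm.
From the diagonal AOV: f = 15.8644 / (2·tan(1.8°)) = 15.8644 / 0.06285 ≈ 252.4071 mm.
Vertical AOV = 2·arctan(8.8 / (2 × 252.4071)) = 2·arctan(0.01743) ≈ 1.9974°.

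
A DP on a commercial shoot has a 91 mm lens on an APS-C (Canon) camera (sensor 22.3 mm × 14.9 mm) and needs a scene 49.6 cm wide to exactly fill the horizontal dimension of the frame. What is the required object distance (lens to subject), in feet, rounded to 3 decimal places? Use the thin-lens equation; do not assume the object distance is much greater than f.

6.939 ft

W: 49.6 cm = 496 mm.
Magnification m = w/W = dᵢ/dₒ; combined with 1/f = 1/dₒ + 1/dᵢ this gives dₒ = f·(1 + W/w).
dₒ = 91 mm × (1 + 496/22.3) = 91 × 23.2422 ≈ 2115.036 mm = 2115.036/304.8 ft = 6.93909 ft.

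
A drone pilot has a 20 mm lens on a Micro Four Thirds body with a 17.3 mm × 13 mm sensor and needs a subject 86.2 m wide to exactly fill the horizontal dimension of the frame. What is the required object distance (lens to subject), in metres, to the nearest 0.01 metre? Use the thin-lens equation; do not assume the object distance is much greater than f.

W: 86.2 m = 86200 mm.
Magnification m = w/W = dᵢ/dₒ; combined with 1/f = 1/dₒ + 1/dᵢ this gives dₒ = f·(1 + W/w).
dₒ = 20 mm × (1 + 86200/17.3) = 20 × 4983.6590 ≈ 99673.179 mm = 99.6732 m.

99.67 m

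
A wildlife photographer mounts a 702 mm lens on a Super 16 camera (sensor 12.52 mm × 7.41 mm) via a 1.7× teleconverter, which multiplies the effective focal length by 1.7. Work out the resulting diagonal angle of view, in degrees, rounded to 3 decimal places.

0.698°

Effective focal length f = 702 × 1.7 = 1193.4 mm.
Sensor diagonal = √(12.52² + 7.41²) = √211.6585 ≈ 14.5485 mm.
α = 2·arctan(14.548 / (2 × 1193.4)) = 2·arctan(0.00610) ≈ 0.6985°.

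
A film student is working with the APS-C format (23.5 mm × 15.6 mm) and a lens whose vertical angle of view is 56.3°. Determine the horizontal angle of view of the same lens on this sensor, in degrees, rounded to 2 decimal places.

77.74°

From the vertical AOV: f = 15.6 / (2·tan(28.15°)) = 15.6 / 1.07014 ≈ 14.5775 mm.
Horizontal AOV = 2·arctan(23.5 / (2 × 14.5775)) = 2·arctan(0.80604) ≈ 77.7403°.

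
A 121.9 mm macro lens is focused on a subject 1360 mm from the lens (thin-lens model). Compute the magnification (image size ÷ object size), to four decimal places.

0.0985×

Thin lens: 1/f = 1/dₒ + 1/dᵢ → 1/dᵢ = 1/121.9 − 1/1360 = 0.0074682 mm⁻¹, so dᵢ ≈ 133.9019 mm.
Magnification m = dᵢ/dₒ = 133.9019/1360 ≈ 0.09846.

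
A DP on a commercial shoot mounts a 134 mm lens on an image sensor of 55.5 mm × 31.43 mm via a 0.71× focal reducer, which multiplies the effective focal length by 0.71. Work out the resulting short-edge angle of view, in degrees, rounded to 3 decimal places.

Effective focal length f = 134 × 0.71 = 95.14 mm.
α = 2·arctan(31.43 / (2 × 95.14)) = 2·arctan(0.16518) ≈ 18.7586°.

18.759°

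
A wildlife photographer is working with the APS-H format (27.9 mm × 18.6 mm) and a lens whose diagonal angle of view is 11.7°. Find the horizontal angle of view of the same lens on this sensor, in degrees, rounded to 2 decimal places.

Sensor diagonal = √(27.9² + 18.6²) = √1124.3700 ≈ 33.5316 mm.
From the diagonal AOV: f = 33.5316 / (2·tan(5.85°)) = 33.5316 / 0.20492 ≈ 163.6359 mm.
Horizontal AOV = 2·arctan(27.9 / (2 × 163.6359)) = 2·arctan(0.08525) ≈ 9.7454°.

9.75°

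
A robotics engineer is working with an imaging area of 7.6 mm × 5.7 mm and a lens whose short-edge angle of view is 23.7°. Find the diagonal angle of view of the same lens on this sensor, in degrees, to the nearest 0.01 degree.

38.55°

From the short-edge AOV: f = 5.7 / (2·tan(11.85°)) = 5.7 / 0.41964 ≈ 13.5830 mm.
Sensor diagonal = √(7.6² + 5.7²) = √90.2500 ≈ 9.5000 mm.
Diagonal AOV = 2·arctan(9.5000 / (2 × 13.5830)) = 2·arctan(0.34970) ≈ 38.5498°.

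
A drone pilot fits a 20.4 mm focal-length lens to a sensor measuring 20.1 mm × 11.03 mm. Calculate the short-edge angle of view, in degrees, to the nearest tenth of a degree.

Angle of view α = 2·arctan(h/2f) with h = 11.03 mm and f = 20.4 mm.
h/2f = 0.27034; arctan(0.27034) ≈ 15.1279°, so α ≈ 30.2558°.

30.3°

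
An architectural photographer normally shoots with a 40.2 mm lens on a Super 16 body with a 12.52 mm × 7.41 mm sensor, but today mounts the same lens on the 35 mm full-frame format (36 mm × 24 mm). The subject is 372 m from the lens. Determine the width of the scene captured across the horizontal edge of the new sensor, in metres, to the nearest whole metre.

333 m

The focal length stays 40.2 mm; the relevant sensor dimension is now w = 36 mm. Object distance dₒ = 372 m = 372000 mm.
Thin-lens field width W = w·(dₒ − f)/f = 36 × (372000 − 40.2)/40.2 ≈ 333098.328 mm = 333.098 m.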